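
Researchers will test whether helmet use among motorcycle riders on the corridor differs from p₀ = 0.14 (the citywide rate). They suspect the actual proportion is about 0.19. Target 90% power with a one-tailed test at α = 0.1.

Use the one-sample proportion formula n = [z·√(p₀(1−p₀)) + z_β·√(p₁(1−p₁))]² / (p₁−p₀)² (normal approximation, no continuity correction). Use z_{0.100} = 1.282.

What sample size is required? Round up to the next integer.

n = [z_α·√(p₀q₀) + z_β·√(p₁q₁)]² / (p₁ − p₀)²
  = [1.282·√(0.14·0.86) + 1.282·√(0.19·0.81)]² / (0.05)²
  = [1.282·0.3470 + 1.282·0.3923]² / 0.0025
  = [0.9478]² / 0.0025
  = 359.31
Round up → n = 360.

n = 360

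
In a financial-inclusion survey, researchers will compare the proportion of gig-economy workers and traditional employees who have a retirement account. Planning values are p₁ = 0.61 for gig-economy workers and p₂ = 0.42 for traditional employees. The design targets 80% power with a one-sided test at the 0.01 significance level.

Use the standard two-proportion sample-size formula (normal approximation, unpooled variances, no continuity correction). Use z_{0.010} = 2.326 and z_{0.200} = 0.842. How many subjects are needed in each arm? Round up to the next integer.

n = 134 per group

n = (z_α + z_β)² · [p₁(1−p₁) + p₂(1−p₂)] / (p₁ − p₂)²
  = (2.326 + 0.842)² · (0.61·0.39 + 0.42·0.58) / (0.19)²
  = (3.168)² · (0.2379 + 0.2436) / 0.0361
  = 10.0362 · 0.4815 / 0.0361
  = 133.86
Round up → n = 134 per group.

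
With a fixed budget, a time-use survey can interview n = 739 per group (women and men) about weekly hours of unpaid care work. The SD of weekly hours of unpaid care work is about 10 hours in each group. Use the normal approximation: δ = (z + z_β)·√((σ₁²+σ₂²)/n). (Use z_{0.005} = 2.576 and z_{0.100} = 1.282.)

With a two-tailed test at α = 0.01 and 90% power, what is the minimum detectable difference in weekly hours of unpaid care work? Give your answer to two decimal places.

δ = (z_{α/2} + z_β) · √((σ₁²+σ₂²)/n)
  = (2.576 + 1.282) · √(200/739)
  = 3.858 · √0.27064
  = 3.858 · 0.5202
  = 2.0070

Minimum detectable difference ≈ 2.01 hours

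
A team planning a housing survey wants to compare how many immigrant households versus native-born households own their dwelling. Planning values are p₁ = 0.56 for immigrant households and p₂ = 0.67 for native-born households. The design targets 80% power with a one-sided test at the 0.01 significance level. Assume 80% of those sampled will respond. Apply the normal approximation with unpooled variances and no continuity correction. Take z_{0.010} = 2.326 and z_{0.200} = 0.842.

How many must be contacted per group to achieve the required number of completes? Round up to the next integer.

n = 485 per group

n = (z_α + z_β)² · [p₁(1−p₁) + p₂(1−p₂)] / (p₁ − p₂)²
  = (2.326 + 0.842)² · (0.56·0.44 + 0.67·0.33) / (-0.11)²
  = (3.168)² · (0.2464 + 0.2211) / 0.0121
  = 10.0362 · 0.4675 / 0.0121
  = 387.76
Adjust for 80% response: 387.76 / 0.80 = 484.70.
Round up → n = 485 per group.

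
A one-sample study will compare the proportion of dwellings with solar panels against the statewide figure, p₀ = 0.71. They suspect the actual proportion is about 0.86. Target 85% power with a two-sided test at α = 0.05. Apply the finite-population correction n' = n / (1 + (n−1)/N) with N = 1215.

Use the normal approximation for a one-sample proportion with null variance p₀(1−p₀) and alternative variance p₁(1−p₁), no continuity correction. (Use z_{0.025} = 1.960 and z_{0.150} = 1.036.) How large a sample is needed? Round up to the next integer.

n = [z_{α/2}·√(p₀q₀) + z_β·√(p₁q₁)]² / (p₁ − p₀)²
  = [1.960·√(0.71·0.29) + 1.036·√(0.86·0.14)]² / (0.15)²
  = [1.960·0.4538 + 1.036·0.3470]² / 0.0225
  = [1.2489]² / 0.0225
  = 69.32
Finite-population correction (N = 1215): 69.32 / (1 + (69.32 − 1)/1215) = 65.63.
Round up → n = 66.

n = 66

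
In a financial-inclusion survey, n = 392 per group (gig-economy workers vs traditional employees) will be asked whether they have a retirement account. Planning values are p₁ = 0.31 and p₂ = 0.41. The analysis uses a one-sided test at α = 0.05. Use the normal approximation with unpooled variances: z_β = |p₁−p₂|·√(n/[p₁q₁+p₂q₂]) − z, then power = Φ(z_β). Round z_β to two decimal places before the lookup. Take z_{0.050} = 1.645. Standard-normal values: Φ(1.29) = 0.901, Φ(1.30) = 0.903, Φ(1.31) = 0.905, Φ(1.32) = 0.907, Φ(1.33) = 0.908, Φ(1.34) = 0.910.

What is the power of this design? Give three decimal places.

Power ≈ 0.901

z_β = |p₁−p₂|·√(n/[p₁q₁+p₂q₂]) − z_α
    = 0.10 · √(392/0.4558) − 1.645
    = 0.10 · 29.3262 − 1.645
    = 2.9326 − 1.645 = 1.2876 → 1.29
Power = Φ(1.29) = 0.901.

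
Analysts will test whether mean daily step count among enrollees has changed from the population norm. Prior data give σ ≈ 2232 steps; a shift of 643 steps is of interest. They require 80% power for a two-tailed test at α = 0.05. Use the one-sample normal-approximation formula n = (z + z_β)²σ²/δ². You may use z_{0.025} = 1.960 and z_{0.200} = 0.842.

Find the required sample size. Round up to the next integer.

n = (z_{α/2} + z_β)² · σ² / δ²
  = (1.960 + 0.842)² · 2232² / 643²
  = 7.8512 · 4981824 / 413449
  = 94.60
Round up → n = 95.

n = 95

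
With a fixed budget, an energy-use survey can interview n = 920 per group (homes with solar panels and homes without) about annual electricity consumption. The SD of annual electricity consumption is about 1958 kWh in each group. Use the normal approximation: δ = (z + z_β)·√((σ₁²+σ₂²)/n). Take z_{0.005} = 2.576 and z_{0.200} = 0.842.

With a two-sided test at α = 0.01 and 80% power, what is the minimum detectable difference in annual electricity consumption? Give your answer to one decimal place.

Minimum detectable difference ≈ 312.0 kWh

δ = (z_{α/2} + z_β) · √((σ₁²+σ₂²)/n)
  = (2.576 + 0.842) · √(7667528/920)
  = 3.418 · √8334.3
  = 3.418 · 91.2922
  = 312.0368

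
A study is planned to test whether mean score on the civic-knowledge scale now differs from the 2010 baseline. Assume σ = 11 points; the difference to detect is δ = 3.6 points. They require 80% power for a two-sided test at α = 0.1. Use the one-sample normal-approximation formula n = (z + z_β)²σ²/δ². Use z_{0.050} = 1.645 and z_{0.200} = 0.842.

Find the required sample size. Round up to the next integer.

n = 58

n = (z_{α/2} + z_β)² · σ² / δ²
  = (1.645 + 0.842)² · 11² / 3.6²
  = 6.1852 · 121 / 12.96
  = 57.75
Round up → n = 58.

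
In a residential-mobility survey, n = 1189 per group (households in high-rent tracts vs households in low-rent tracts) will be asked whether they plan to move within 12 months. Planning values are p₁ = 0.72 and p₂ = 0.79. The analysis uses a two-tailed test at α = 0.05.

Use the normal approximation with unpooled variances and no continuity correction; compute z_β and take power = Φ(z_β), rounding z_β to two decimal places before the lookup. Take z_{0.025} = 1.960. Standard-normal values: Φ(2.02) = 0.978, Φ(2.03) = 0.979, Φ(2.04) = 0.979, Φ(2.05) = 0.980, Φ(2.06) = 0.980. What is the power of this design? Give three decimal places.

Power ≈ 0.978

z_β = |p₁−p₂|·√(n/[p₁q₁+p₂q₂]) − z_{α/2}
    = 0.07 · √(1189/0.3675) − 1.960
    = 0.07 · 56.8803 − 1.960
    = 3.9816 − 1.960 = 2.0216 → 2.02
Power = Φ(2.02) = 0.978.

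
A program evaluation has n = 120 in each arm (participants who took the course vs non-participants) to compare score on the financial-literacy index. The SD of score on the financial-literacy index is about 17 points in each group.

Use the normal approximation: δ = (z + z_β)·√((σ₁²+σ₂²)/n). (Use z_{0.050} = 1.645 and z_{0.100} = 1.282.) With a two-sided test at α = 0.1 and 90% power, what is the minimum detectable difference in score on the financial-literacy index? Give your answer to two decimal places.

δ = (z_{α/2} + z_β) · √((σ₁²+σ₂²)/n)
  = (1.645 + 1.282) · √(578/120)
  = 2.927 · √4.8167
  = 2.927 · 2.1947
  = 6.4239

Minimum detectable difference ≈ 6.42 points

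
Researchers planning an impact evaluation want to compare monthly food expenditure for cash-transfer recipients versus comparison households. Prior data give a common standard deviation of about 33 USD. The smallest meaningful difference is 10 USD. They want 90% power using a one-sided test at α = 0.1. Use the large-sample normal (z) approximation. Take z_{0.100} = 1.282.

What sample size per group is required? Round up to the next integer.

n = 144 per group

n = (z_α + z_β)² · (σ₁² + σ₂²) / δ²
  = (1.282 + 1.282)² · (2·33² = 2178) / 10²
  = 6.5741 · 2178 / 100
  = 143.18
Round up → n = 144 per group.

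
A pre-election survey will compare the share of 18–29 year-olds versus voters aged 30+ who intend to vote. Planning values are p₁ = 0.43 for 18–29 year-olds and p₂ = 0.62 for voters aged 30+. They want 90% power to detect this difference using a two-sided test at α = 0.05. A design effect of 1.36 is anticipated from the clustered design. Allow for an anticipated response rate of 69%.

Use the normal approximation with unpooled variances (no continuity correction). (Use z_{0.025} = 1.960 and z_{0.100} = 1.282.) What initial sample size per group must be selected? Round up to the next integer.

n = 276 per group

n = (z_{α/2} + z_β)² · [p₁(1−p₁) + p₂(1−p₂)] / (p₁ − p₂)²
  = (1.960 + 1.282)² · (0.43·0.57 + 0.62·0.38) / (-0.19)²
  = (3.242)² · (0.2451 + 0.2356) / 0.0361
  = 10.5106 · 0.4807 / 0.0361
  = 139.96
Design effect: 1.36 × 139.96 = 190.34.
Adjust for 69% response: 190.34 / 0.69 = 275.86.
Round up → n = 276 per group.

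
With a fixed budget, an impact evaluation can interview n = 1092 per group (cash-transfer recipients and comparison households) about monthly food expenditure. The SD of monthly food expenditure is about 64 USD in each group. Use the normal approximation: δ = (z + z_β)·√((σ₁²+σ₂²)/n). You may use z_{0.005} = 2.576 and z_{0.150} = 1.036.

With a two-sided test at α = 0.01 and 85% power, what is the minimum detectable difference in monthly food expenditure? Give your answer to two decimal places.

δ = (z_{α/2} + z_β) · √((σ₁²+σ₂²)/n)
  = (2.576 + 1.036) · √(8192/1092)
  = 3.612 · √7.5018
  = 3.612 · 2.7389
  = 9.8931

Minimum detectable difference ≈ 9.89 USD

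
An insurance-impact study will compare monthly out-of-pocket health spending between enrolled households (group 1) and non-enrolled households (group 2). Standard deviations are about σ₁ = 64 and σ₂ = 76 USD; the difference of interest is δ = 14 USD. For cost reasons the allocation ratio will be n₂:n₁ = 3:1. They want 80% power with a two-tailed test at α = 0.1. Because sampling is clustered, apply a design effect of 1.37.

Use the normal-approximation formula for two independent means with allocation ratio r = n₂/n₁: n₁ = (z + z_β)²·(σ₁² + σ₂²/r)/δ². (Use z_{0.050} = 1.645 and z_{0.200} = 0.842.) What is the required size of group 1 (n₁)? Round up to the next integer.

n₁ = (z_{α/2} + z_β)² · (σ₁² + σ₂²/r) / δ²
   = (1.645 + 0.842)² · (64² + 76²/3) / 14²
   = 6.1852 · (4096 + 1925.3) / 196
   = 6.1852 · 6021.3 / 196
   = 190.02
Design effect: 1.37 × 190.02 = 260.32.
Round up → n₁ = 261; n₂ = r·n₁ = 3 × 261 = 783.

n₁ = 261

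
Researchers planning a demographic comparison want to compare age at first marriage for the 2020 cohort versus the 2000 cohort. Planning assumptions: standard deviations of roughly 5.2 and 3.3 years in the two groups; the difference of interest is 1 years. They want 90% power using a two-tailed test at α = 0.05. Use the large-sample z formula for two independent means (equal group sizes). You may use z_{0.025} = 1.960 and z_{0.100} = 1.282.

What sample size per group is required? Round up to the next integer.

n = 399 per group

n = (z_{α/2} + z_β)² · (σ₁² + σ₂²) / δ²
  = (1.960 + 1.282)² · (5.2² + 3.3² = 37.93) / 1²
  = 10.5106 · 37.93 / 1
  = 398.67
Round up → n = 399 per group.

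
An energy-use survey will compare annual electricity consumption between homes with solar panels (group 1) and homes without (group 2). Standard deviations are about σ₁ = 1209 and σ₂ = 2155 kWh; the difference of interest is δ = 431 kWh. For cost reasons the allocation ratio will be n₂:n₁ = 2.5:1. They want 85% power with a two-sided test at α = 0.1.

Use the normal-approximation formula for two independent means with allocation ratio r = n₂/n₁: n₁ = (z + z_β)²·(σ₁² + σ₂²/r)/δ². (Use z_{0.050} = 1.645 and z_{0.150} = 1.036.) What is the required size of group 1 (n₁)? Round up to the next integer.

n₁ = 129

n₁ = (z_{α/2} + z_β)² · (σ₁² + σ₂²/r) / δ²
   = (1.645 + 1.036)² · (1209² + 2155²/2.5) / 431²
   = 7.1878 · (1461681 + 1857610) / 185761
   = 7.1878 · 3319291 / 185761
   = 128.44
Round up → n₁ = 129; n₂ = r·n₁ = 2.5 × 129 = 323.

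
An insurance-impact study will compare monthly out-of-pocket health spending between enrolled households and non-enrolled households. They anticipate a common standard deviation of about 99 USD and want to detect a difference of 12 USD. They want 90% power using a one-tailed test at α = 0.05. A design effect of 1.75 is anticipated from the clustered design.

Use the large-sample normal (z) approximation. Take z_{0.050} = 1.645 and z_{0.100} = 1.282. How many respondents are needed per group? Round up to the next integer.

n = (z_α + z_β)² · (σ₁² + σ₂²) / δ²
  = (1.645 + 1.282)² · (2·99² = 19602) / 12²
  = 8.5673 · 19602 / 144
  = 1166.23
Design effect: 1.75 × 1166.23 = 2040.90.
Round up → n = 2041 per group.

n = 2041 per group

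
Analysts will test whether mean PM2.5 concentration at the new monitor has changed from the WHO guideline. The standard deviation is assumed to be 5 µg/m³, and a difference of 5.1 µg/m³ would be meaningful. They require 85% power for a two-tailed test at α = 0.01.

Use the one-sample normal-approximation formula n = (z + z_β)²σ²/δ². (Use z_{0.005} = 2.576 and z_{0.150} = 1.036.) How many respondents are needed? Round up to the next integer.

n = 13

n = (z_{α/2} + z_β)² · σ² / δ²
  = (2.576 + 1.036)² · 5² / 5.1²
  = 13.0465 · 25 / 26.01
  = 12.54
Round up → n = 13.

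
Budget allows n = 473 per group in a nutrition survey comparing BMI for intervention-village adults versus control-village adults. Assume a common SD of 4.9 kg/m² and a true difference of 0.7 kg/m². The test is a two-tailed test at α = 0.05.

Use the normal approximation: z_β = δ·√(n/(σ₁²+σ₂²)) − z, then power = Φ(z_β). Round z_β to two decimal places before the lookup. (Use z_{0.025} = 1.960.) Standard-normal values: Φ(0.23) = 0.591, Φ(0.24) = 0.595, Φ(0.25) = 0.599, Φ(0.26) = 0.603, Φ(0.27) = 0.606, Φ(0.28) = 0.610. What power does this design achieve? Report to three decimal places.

Power ≈ 0.595

z_β = δ·√(n/(σ₁²+σ₂²)) − z_{α/2}
    = 0.7 · √(473/48.02) − 1.960
    = 0.7 · 3.13848 − 1.960
    = 2.1969 − 1.960 = 0.2369 → 0.24
Power = Φ(0.24) = 0.595.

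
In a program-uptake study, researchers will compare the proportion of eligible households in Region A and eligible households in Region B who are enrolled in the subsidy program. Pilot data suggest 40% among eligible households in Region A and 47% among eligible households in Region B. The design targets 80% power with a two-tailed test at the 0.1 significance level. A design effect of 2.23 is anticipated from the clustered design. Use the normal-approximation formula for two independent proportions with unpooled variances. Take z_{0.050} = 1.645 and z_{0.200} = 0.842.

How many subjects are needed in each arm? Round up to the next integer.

n = 1377 per group

n = (z_{α/2} + z_β)² · [p₁(1−p₁) + p₂(1−p₂)] / (p₁ − p₂)²
  = (1.645 + 0.842)² · (0.40·0.60 + 0.47·0.53) / (-0.07)²
  = (2.487)² · (0.2400 + 0.2491) / 0.0049
  = 6.1852 · 0.4891 / 0.0049
  = 617.38
Design effect: 2.23 × 617.38 = 1376.76.
Round up → n = 1377 per group.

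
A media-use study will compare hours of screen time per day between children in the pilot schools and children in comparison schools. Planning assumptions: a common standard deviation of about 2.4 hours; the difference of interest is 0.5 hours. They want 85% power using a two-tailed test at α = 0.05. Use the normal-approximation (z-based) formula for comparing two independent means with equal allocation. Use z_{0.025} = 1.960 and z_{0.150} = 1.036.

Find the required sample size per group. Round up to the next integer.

n = (z_{α/2} + z_β)² · (σ₁² + σ₂²) / δ²
  = (1.960 + 1.036)² · (2·2.4² = 11.52) / 0.5²
  = 8.9760 · 11.52 / 0.25
  = 413.61
Round up → n = 414 per group.

n = 414 per group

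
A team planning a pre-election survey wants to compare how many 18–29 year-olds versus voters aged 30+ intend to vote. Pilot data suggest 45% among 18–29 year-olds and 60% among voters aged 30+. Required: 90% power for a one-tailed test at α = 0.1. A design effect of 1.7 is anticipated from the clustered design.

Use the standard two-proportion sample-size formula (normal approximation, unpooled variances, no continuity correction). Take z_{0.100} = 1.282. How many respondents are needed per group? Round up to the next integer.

n = (z_α + z_β)² · [p₁(1−p₁) + p₂(1−p₂)] / (p₁ − p₂)²
  = (1.282 + 1.282)² · (0.45·0.55 + 0.60·0.40) / (-0.15)²
  = (2.564)² · (0.2475 + 0.2400) / 0.0225
  = 6.5741 · 0.4875 / 0.0225
  = 142.44
Design effect: 1.7 × 142.44 = 242.15.
Round up → n = 243 per group.

n = 243 per group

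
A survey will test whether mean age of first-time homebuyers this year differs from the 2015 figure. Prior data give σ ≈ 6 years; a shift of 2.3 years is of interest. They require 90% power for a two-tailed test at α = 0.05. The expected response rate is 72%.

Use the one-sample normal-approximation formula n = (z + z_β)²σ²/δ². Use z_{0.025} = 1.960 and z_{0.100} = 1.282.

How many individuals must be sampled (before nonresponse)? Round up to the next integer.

n = 100

n = (z_{α/2} + z_β)² · σ² / δ²
  = (1.960 + 1.282)² · 6² / 2.3²
  = 10.5106 · 36 / 5.29
  = 71.53
Adjust for 72% response: 71.53 / 0.72 = 99.34.
Round up → n = 100.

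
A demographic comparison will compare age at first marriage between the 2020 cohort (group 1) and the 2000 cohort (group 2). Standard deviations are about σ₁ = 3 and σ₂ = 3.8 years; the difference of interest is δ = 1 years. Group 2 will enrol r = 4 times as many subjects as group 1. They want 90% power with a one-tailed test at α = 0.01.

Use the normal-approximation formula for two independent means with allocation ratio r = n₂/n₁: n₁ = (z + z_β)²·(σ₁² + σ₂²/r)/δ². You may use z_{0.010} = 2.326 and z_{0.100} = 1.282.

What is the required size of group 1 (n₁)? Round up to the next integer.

n₁ = 165

n₁ = (z_α + z_β)² · (σ₁² + σ₂²/r) / δ²
   = (2.326 + 1.282)² · (3² + 3.8²/4) / 1²
   = 13.0177 · (9 + 3.61) / 1
   = 13.0177 · 12.61 / 1
   = 164.15
Round up → n₁ = 165; n₂ = r·n₁ = 4 × 165 = 660.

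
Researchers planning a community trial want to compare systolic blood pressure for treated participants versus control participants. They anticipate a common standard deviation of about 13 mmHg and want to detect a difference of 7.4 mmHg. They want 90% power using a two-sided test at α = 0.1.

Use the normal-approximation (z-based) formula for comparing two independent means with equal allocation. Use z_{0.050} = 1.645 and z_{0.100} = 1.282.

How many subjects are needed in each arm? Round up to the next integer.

n = (z_{α/2} + z_β)² · (σ₁² + σ₂²) / δ²
  = (1.645 + 1.282)² · (2·13² = 338) / 7.4²
  = 8.5673 · 338 / 54.76
  = 52.88
Round up → n = 53 per group.

n = 53 per group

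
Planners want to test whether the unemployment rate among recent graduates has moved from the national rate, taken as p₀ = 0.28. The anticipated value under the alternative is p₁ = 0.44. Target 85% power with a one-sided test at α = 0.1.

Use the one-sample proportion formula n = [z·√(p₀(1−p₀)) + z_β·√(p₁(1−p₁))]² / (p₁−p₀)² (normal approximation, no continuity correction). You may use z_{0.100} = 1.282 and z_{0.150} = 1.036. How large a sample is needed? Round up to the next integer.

n = 47

n = [z_α·√(p₀q₀) + z_β·√(p₁q₁)]² / (p₁ − p₀)²
  = [1.282·√(0.28·0.72) + 1.036·√(0.44·0.56)]² / (0.16)²
  = [1.282·0.4490 + 1.036·0.4964]² / 0.0256
  = [1.0899]² / 0.0256
  = 46.40
Round up → n = 47.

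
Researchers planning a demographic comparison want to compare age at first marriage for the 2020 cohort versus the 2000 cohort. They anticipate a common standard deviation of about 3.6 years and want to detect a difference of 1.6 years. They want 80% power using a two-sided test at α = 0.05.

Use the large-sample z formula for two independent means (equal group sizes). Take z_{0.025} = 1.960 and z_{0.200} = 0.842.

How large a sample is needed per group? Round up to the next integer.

n = (z_{α/2} + z_β)² · (σ₁² + σ₂²) / δ²
  = (1.960 + 0.842)² · (2·3.6² = 25.92) / 1.6²
  = 7.8512 · 25.92 / 2.56
  = 79.49
Round up → n = 80 per group.

n = 80 per group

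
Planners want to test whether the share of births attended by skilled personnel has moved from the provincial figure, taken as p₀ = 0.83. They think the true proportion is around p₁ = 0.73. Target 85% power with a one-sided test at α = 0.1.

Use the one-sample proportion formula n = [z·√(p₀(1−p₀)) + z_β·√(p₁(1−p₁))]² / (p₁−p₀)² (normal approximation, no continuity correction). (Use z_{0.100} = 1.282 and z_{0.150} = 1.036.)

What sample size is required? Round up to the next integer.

n = [z_α·√(p₀q₀) + z_β·√(p₁q₁)]² / (p₁ − p₀)²
  = [1.282·√(0.83·0.17) + 1.036·√(0.73·0.27)]² / (-0.10)²
  = [1.282·0.3756 + 1.036·0.4440]² / 0.0100
  = [0.9415]² / 0.0100
  = 88.64
Round up → n = 89.

n = 89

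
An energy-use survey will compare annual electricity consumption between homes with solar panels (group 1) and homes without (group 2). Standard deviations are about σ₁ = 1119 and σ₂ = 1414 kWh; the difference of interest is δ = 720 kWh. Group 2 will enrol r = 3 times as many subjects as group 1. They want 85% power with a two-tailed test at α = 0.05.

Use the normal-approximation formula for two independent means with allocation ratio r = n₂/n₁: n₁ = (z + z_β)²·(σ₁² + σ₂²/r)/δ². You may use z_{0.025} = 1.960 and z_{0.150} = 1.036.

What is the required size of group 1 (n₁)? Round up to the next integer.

n₁ = (z_{α/2} + z_β)² · (σ₁² + σ₂²/r) / δ²
   = (1.960 + 1.036)² · (1119² + 1414²/3) / 720²
   = 8.9760 · (1252161 + 666465.3) / 518400
   = 8.9760 · 1918626.3 / 518400
   = 33.22
Round up → n₁ = 34; n₂ = r·n₁ = 3 × 34 = 102.

n₁ = 34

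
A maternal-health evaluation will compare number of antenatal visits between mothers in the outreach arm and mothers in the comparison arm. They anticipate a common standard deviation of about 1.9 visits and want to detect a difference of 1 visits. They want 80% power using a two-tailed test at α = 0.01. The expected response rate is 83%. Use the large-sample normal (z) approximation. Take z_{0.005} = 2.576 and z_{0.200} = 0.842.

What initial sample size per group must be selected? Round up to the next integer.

n = 102 per group

n = (z_{α/2} + z_β)² · (σ₁² + σ₂²) / δ²
  = (2.576 + 0.842)² · (2·1.9² = 7.22) / 1²
  = 11.6827 · 7.22 / 1
  = 84.35
Adjust for 83% response: 84.35 / 0.83 = 101.63.
Round up → n = 102 per group.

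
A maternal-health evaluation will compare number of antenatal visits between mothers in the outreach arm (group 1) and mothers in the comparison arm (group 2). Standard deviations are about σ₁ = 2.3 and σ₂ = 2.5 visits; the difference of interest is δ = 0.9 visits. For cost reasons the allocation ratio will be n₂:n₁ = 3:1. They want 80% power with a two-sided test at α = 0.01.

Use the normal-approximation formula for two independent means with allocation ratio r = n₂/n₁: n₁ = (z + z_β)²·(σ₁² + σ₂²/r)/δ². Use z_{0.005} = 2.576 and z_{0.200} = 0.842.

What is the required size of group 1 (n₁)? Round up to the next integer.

n₁ = 107

n₁ = (z_{α/2} + z_β)² · (σ₁² + σ₂²/r) / δ²
   = (2.576 + 0.842)² · (2.3² + 2.5²/3) / 0.9²
   = 11.6827 · (5.29 + 2.0833) / 0.81
   = 11.6827 · 7.3733 / 0.81
   = 106.35
Round up → n₁ = 107; n₂ = r·n₁ = 3 × 107 = 321.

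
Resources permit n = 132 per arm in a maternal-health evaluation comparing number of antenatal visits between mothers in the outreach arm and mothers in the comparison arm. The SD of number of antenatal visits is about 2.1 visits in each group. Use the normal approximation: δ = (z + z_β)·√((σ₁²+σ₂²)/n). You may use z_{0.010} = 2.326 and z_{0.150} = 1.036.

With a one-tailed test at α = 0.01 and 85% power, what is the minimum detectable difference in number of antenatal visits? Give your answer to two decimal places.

δ = (z_α + z_β) · √((σ₁²+σ₂²)/n)
  = (2.326 + 1.036) · √(8.82/132)
  = 3.362 · √0.06682
  = 3.362 · 0.2585
  = 0.8691

Minimum detectable difference ≈ 0.87 visits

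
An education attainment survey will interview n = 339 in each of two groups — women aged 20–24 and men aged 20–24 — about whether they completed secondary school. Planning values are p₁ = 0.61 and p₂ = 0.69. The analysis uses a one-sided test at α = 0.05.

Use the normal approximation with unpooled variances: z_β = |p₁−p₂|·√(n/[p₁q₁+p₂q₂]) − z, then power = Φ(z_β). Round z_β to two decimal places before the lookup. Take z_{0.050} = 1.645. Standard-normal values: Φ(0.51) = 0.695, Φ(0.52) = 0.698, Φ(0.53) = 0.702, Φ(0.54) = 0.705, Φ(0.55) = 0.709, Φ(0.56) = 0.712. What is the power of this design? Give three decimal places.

Power ≈ 0.709

z_β = |p₁−p₂|·√(n/[p₁q₁+p₂q₂]) − z_α
    = 0.08 · √(339/0.4518) − 1.645
    = 0.08 · 27.3922 − 1.645
    = 2.1914 − 1.645 = 0.5464 → 0.55
Power = Φ(0.55) = 0.709.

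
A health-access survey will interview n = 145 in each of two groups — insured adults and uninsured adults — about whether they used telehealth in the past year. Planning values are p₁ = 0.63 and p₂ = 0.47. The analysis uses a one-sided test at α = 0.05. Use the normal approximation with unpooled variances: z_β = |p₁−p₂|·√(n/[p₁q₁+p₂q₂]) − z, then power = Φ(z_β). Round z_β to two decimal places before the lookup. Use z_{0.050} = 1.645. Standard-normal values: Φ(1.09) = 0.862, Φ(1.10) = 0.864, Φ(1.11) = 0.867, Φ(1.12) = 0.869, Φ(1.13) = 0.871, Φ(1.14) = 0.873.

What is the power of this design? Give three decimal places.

Power ≈ 0.871

z_β = |p₁−p₂|·√(n/[p₁q₁+p₂q₂]) − z_α
    = 0.16 · √(145/0.4822) − 1.645
    = 0.16 · 17.3409 − 1.645
    = 2.7745 − 1.645 = 1.1295 → 1.13
Power = Φ(1.13) = 0.871.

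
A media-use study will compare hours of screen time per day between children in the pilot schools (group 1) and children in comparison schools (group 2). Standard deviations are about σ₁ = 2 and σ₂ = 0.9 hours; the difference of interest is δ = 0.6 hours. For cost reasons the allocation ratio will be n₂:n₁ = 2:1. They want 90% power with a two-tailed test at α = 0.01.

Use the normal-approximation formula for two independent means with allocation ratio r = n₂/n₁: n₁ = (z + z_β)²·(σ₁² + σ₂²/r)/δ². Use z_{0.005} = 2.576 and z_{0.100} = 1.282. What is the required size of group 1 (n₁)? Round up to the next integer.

n₁ = 183

n₁ = (z_{α/2} + z_β)² · (σ₁² + σ₂²/r) / δ²
   = (2.576 + 1.282)² · (2² + 0.9²/2) / 0.6²
   = 14.8842 · (4 + 0.405) / 0.36
   = 14.8842 · 4.405 / 0.36
   = 182.12
Round up → n₁ = 183; n₂ = r·n₁ = 2 × 183 = 366.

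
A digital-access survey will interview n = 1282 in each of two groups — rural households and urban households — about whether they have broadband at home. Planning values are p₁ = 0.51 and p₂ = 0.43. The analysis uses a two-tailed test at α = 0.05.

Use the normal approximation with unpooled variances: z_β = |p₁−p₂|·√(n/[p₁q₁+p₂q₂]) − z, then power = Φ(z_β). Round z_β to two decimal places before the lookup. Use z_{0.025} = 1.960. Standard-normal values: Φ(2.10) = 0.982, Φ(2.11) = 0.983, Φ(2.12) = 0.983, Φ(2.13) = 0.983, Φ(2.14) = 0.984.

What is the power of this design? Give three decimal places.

z_β = |p₁−p₂|·√(n/[p₁q₁+p₂q₂]) − z_{α/2}
    = 0.08 · √(1282/0.4950) − 1.960
    = 0.08 · 50.8911 − 1.960
    = 4.0713 − 1.960 = 2.1113 → 2.11
Power = Φ(2.11) = 0.983.

Power ≈ 0.983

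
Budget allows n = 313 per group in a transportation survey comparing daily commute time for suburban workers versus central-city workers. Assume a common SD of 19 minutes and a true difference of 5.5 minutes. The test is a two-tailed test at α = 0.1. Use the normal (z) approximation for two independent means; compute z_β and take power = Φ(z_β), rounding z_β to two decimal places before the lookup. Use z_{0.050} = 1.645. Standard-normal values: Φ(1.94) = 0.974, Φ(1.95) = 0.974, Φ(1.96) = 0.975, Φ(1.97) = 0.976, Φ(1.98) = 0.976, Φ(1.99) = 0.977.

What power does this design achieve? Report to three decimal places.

z_β = δ·√(n/(σ₁²+σ₂²)) − z_{α/2}
    = 5.5 · √(313/722) − 1.645
    = 5.5 · 0.65842 − 1.645
    = 3.6213 − 1.645 = 1.9763 → 1.98
Power = Φ(1.98) = 0.976.

Power ≈ 0.976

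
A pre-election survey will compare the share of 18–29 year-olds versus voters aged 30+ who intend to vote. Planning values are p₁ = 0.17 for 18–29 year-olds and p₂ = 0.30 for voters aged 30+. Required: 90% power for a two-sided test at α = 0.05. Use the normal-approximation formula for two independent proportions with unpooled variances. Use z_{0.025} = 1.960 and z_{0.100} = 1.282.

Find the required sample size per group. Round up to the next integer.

n = 219 per group

n = (z_{α/2} + z_β)² · [p₁(1−p₁) + p₂(1−p₂)] / (p₁ − p₂)²
  = (1.960 + 1.282)² · (0.17·0.83 + 0.30·0.70) / (-0.13)²
  = (3.242)² · (0.1411 + 0.2100) / 0.0169
  = 10.5106 · 0.3511 / 0.0169
  = 218.36
Round up → n = 219 per group.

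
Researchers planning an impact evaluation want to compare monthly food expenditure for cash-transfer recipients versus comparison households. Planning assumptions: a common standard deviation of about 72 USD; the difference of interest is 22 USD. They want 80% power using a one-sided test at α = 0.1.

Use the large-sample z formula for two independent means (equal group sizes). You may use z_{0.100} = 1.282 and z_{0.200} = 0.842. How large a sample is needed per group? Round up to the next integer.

n = 97 per group

n = (z_α + z_β)² · (σ₁² + σ₂²) / δ²
  = (1.282 + 0.842)² · (2·72² = 10368) / 22²
  = 4.5114 · 10368 / 484
  = 96.64
Round up → n = 97 per group.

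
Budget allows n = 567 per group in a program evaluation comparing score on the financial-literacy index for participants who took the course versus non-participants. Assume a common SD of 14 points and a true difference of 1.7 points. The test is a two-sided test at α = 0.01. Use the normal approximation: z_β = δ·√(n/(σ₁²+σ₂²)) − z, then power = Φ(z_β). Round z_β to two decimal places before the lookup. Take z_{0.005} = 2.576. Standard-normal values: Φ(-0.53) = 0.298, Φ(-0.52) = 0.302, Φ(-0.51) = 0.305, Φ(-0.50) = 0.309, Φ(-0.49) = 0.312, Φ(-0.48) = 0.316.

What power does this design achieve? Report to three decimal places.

Power ≈ 0.298

z_β = δ·√(n/(σ₁²+σ₂²)) − z_{α/2}
    = 1.7 · √(567/392) − 2.576
    = 1.7 · 1.20268 − 2.576
    = 2.0445 − 2.576 = -0.5315 → -0.53
Power = Φ(-0.53) = 0.298.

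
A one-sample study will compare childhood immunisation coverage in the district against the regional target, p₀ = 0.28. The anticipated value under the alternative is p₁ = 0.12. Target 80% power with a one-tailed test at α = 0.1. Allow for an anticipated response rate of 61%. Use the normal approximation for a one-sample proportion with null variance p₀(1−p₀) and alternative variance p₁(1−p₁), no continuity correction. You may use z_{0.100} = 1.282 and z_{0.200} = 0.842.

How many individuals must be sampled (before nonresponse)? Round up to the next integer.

n = 47

n = [z_α·√(p₀q₀) + z_β·√(p₁q₁)]² / (p₁ − p₀)²
  = [1.282·√(0.28·0.72) + 0.842·√(0.12·0.88)]² / (-0.16)²
  = [1.282·0.4490 + 0.842·0.3250]² / 0.0256
  = [0.8492]² / 0.0256
  = 28.17
Adjust for 61% response: 28.17 / 0.61 = 46.18.
Round up → n = 47.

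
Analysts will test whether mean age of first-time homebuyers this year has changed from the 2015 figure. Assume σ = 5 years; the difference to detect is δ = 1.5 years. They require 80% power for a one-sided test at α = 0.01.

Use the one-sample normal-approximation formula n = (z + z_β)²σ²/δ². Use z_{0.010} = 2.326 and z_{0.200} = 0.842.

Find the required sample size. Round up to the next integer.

n = (z_α + z_β)² · σ² / δ²
  = (2.326 + 0.842)² · 5² / 1.5²
  = 10.0362 · 25 / 2.25
  = 111.51
Round up → n = 112.

n = 112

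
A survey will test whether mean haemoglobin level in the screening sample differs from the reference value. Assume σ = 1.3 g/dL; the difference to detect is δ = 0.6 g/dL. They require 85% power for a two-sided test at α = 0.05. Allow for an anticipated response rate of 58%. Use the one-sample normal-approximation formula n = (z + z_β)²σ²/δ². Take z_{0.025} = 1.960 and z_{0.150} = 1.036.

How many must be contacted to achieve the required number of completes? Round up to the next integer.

n = (z_{α/2} + z_β)² · σ² / δ²
  = (1.960 + 1.036)² · 1.3² / 0.6²
  = 8.9760 · 1.69 / 0.36
  = 42.14
Adjust for 58% response: 42.14 / 0.58 = 72.65.
Round up → n = 73.

n = 73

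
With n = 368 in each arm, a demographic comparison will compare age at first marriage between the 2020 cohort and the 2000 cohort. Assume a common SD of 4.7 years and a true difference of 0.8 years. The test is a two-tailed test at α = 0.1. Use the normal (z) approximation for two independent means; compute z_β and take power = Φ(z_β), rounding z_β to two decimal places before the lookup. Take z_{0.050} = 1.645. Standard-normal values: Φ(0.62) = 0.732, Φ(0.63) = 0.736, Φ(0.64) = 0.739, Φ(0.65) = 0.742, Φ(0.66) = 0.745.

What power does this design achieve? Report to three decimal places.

Power ≈ 0.745

z_β = δ·√(n/(σ₁²+σ₂²)) − z_{α/2}
    = 0.8 · √(368/44.18) − 1.645
    = 0.8 · 2.88610 − 1.645
    = 2.3089 − 1.645 = 0.6639 → 0.66
Power = Φ(0.66) = 0.745.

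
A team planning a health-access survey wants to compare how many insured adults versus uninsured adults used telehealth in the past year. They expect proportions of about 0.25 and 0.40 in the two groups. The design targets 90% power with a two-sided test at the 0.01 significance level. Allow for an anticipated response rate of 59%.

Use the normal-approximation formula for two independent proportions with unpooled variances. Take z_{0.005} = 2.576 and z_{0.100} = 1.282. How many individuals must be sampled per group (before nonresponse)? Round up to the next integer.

n = 480 per group

n = (z_{α/2} + z_β)² · [p₁(1−p₁) + p₂(1−p₂)] / (p₁ − p₂)²
  = (2.576 + 1.282)² · (0.25·0.75 + 0.40·0.60) / (-0.15)²
  = (3.858)² · (0.1875 + 0.2400) / 0.0225
  = 14.8842 · 0.4275 / 0.0225
  = 282.80
Adjust for 59% response: 282.80 / 0.59 = 479.32.
Round up → n = 480 per group.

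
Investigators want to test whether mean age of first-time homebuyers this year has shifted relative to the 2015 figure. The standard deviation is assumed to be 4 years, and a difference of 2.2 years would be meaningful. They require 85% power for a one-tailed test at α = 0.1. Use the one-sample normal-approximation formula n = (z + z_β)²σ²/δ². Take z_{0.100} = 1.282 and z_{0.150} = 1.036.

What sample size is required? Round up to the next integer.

n = (z_α + z_β)² · σ² / δ²
  = (1.282 + 1.036)² · 4² / 2.2²
  = 5.3731 · 16 / 4.84
  = 17.76
Round up → n = 18.

n = 18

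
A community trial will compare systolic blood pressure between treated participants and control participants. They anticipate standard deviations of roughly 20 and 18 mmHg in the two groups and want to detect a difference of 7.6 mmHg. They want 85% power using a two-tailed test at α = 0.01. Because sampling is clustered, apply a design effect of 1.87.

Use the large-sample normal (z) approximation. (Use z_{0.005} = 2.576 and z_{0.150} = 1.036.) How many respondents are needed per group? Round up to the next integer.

n = 306 per group

n = (z_{α/2} + z_β)² · (σ₁² + σ₂²) / δ²
  = (2.576 + 1.036)² · (20² + 18² = 724) / 7.6²
  = 13.0465 · 724 / 57.76
  = 163.53
Design effect: 1.87 × 163.53 = 305.81.
Round up → n = 306 per group.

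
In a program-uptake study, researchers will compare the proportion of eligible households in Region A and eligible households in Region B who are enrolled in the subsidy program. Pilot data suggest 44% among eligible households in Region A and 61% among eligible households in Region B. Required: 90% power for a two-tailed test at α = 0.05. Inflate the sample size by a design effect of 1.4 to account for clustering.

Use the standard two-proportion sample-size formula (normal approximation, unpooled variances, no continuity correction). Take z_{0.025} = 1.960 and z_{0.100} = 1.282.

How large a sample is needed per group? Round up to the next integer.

n = 247 per group

n = (z_{α/2} + z_β)² · [p₁(1−p₁) + p₂(1−p₂)] / (p₁ − p₂)²
  = (1.960 + 1.282)² · (0.44·0.56 + 0.61·0.39) / (-0.17)²
  = (3.242)² · (0.2464 + 0.2379) / 0.0289
  = 10.5106 · 0.4843 / 0.0289
  = 176.13
Design effect: 1.4 × 176.13 = 246.59.
Round up → n = 247 per group.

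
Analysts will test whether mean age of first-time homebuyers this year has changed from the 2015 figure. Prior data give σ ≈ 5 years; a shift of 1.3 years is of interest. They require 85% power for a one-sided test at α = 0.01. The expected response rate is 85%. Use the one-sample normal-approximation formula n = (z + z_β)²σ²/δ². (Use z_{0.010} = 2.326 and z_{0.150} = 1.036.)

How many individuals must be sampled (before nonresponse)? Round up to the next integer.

n = 197

n = (z_α + z_β)² · σ² / δ²
  = (2.326 + 1.036)² · 5² / 1.3²
  = 11.3030 · 25 / 1.69
  = 167.20
Adjust for 85% response: 167.20 / 0.85 = 196.71.
Round up → n = 197.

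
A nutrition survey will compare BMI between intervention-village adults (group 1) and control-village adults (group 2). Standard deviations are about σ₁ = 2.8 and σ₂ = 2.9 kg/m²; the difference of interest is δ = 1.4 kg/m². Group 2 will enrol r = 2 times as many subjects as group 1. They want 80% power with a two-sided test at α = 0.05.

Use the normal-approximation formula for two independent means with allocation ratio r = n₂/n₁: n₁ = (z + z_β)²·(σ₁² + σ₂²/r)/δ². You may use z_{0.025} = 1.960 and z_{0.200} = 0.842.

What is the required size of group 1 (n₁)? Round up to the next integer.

n₁ = 49

n₁ = (z_{α/2} + z_β)² · (σ₁² + σ₂²/r) / δ²
   = (1.960 + 0.842)² · (2.8² + 2.9²/2) / 1.4²
   = 7.8512 · (7.84 + 4.205) / 1.96
   = 7.8512 · 12.045 / 1.96
   = 48.25
Round up → n₁ = 49; n₂ = r·n₁ = 2 × 49 = 98.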